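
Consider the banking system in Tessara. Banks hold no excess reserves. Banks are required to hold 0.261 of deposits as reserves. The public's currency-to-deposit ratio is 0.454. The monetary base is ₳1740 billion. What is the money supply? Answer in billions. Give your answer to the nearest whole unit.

The money multiplier is m = (1 + c) / (rr + c) = (1 + 0.454) / (0.261 + 0.454) ≈ 2.03357.
So M = m × MB = 2.03357 × 1740 = 3538.4118 billion.

₳3538 billion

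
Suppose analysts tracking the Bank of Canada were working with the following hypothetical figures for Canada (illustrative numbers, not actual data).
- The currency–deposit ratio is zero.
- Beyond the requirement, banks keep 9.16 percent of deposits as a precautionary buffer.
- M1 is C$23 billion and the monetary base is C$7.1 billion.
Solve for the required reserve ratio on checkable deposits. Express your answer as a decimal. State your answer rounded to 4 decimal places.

Using m = M/MB = 23/7.1 ≈ 3.239437. Since m = (1 + c)/(c + rr + e), the denominator satisfies c + rr + e = (1 + c)/m = (1 + 0) / 3.239437 ≈ 0.308696.
With c = 0 and e = 0.0916, the required reserve ratio on checkable deposits is 0.308696 − 0 − 0.0916 = 0.217096.

0.2171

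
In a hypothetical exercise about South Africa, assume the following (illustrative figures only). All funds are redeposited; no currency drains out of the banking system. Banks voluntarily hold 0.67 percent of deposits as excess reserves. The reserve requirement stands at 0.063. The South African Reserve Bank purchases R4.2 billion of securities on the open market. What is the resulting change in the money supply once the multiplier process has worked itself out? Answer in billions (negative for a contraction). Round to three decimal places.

The money multiplier is m = 1 / (rr + e) = 1 / (0.063 + 0.0067) ≈ 14.34720.
The purchase adds 4.2 billion of base, so ΔM = m × ΔMB = 14.34720 × (+4.2) ≈ 60.2582 billion.

R60.258 billion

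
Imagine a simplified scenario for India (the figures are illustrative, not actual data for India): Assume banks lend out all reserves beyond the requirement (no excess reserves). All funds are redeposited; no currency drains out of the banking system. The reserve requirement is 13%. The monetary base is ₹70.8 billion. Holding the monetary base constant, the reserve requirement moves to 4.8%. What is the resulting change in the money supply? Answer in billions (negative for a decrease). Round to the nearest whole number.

₹930 billion

Initially m₁ = 1 / (0.13) ≈ 7.6923, so M₁ = 7.6923 × 70.8 ≈ 544.6148 billion.
After the change m₂ = 1 / (0.048) ≈ 20.8333, so M₂ = 20.8333 × 70.8 ≈ 1474.9976 billion.
ΔM = M₂ − M₁ = 1474.9976 − 544.6148 = 930.3828 billion.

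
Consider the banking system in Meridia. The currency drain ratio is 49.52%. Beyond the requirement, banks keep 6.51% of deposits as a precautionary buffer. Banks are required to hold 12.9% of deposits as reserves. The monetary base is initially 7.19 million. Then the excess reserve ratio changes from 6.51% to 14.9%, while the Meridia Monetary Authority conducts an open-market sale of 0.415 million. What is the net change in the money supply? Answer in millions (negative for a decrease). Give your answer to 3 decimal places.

Before: m₁ = (1 + 0.4952) / (0.129 + 0.0651 + 0.4952) ≈ 2.16916, MB₁ = 7.19, so M₁ = 2.16916 × 7.19 ≈ 15.5963 million.
After: m₂ = (1 + 0.4952) / (0.129 + 0.149 + 0.4952) ≈ 1.93378, MB₂ = 7.19 − 0.415 = 6.775, so M₂ = 1.93378 × 6.775 ≈ 13.1014 million.
ΔM = M₂ − M₁ = 13.1014 − 15.5963 = -2.4949 million.

-2.495 million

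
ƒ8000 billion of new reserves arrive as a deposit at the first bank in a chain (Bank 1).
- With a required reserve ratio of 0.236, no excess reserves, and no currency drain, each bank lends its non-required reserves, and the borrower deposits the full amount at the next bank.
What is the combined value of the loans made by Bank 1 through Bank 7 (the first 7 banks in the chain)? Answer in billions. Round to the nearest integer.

ƒ21963 billion

Bank i lends (1 − rr)^i of the original deposit: Bank 1 lends 8000·0.7640 = 6112.0000, Bank 2 lends 8000·0.7640² = 4669.5680, and so on.
Summing a geometric series: total = 8000·[0.7640·(1 − 0.7640^7) / (1 − 0.7640)] ≈ 21963.4852 billion.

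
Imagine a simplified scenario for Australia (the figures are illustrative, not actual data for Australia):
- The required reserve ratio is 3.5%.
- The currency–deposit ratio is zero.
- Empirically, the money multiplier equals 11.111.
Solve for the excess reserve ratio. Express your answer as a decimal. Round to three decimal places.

0.055

Using m = 11.111. Since m = (1 + c)/(c + rr + e), the denominator satisfies c + rr + e = (1 + c)/m = (1 + 0) / 11.111 ≈ 0.090001.
With c = 0 and rr = 0.035, the excess reserve ratio is 0.090001 − 0 − 0.035 = 0.055001.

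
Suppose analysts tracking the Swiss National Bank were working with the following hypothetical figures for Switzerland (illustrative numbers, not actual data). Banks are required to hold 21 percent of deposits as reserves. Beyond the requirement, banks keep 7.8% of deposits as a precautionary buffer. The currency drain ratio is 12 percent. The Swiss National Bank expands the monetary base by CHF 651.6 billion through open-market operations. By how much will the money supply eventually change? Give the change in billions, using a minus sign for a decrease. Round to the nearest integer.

CHF 1789 billion

The money multiplier is m = (1 + c) / (rr + e + c) = (1 + 0.12) / (0.21 + 0.078 + 0.12) ≈ 2.7451.
The purchase adds 651.6 billion of base, so ΔM = m × ΔMB = 2.7451 × (+651.6) ≈ 1788.7072 billion.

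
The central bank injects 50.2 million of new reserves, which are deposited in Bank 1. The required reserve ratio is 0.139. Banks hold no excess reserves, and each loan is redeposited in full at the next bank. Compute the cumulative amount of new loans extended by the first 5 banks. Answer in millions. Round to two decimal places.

Bank i lends (1 − rr)^i of the original deposit: Bank 1 lends 50.2·0.8610 = 43.2222, Bank 2 lends 50.2·0.8610² ≈ 37.2143, and so on.
Summing a geometric series: total = 50.2·[0.8610·(1 − 0.8610^5) / (1 − 0.8610)] ≈ 163.8188 million.

163.82 million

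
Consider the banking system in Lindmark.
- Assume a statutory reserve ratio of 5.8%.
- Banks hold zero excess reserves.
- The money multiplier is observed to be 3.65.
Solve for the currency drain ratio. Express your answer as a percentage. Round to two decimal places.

29.75%

Using m = 3.65. From m = (1 + c)/(c + rr + e), rearranging gives 1 + c = m·(c + rr + e), so c·(1 − m) = m·(rr + e) − 1.
Hence c = [m·(rr + e) − 1]/(1 − m) = [3.65 × (0.058 + 0) − 1] / (1 − 3.65) ≈ 0.297472.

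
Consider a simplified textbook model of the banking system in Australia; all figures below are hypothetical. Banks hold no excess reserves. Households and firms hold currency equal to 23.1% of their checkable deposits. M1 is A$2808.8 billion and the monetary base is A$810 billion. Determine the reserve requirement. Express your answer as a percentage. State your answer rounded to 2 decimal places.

Using m = M/MB = 2808.8/810 ≈ 3.467654. Since m = (1 + c)/(c + rr + e), the denominator satisfies c + rr + e = (1 + c)/m = (1 + 0.231) / 3.467654 ≈ 0.354995.
With c = 0.231 and e = 0, the reserve requirement is 0.354995 − 0.231 − 0 = 0.123995.

12.40%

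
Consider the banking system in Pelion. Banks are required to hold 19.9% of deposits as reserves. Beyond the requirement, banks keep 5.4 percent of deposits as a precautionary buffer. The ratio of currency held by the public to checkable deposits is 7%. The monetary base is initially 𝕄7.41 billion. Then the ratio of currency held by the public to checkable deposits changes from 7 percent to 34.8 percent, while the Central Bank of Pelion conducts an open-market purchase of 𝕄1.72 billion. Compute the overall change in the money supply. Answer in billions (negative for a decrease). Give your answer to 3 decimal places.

Before: m₁ = (1 + 0.07) / (0.199 + 0.054 + 0.07) ≈ 3.31269, MB₁ = 7.41, so M₁ = 3.31269 × 7.41 ≈ 24.547 billion.
After: m₂ = (1 + 0.348) / (0.199 + 0.054 + 0.348) ≈ 2.24293, MB₂ = 7.41 + 1.72 = 9.13, so M₂ = 2.24293 × 9.13 ≈ 20.478 billion.
ΔM = M₂ − M₁ = 20.478 − 24.547 = -4.069 billion.

-4.069 billion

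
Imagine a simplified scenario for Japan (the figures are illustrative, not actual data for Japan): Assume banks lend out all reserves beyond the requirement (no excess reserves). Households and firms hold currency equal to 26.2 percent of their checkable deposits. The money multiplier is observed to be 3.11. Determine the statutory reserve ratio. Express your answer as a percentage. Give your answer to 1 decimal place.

14.4%

Using m = 3.11. Since m = (1 + c)/(c + rr + e), the denominator satisfies c + rr + e = (1 + c)/m = (1 + 0.262) / 3.11 ≈ 0.405788.
With c = 0.262 and e = 0, the statutory reserve ratio is 0.405788 − 0.262 − 0 = 0.143788.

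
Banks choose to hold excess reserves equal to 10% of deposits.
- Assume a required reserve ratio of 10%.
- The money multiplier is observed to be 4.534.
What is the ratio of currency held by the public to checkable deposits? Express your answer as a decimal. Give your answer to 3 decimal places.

Using m = 4.534. From m = (1 + c)/(c + rr + e), rearranging gives 1 + c = m·(c + rr + e), so c·(1 − m) = m·(rr + e) − 1.
Hence c = [m·(rr + e) − 1]/(1 − m) = [4.534 × (0.1 + 0.1) − 1] / (1 − 4.534) ≈ 0.026372.

0.026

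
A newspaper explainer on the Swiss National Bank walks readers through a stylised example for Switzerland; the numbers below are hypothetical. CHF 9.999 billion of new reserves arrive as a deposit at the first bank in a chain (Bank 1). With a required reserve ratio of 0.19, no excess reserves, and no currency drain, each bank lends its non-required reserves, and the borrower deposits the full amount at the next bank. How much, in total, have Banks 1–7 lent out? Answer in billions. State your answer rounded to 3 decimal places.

CHF 32.876 billion

Bank i lends (1 − rr)^i of the original deposit: Bank 1 lends 9.999·0.8100 ≈ 8.0992, Bank 2 lends 9.999·0.8100² ≈ 6.5603, and so on.
Summing a geometric series: total = 9.999·[0.8100·(1 − 0.8100^7) / (1 − 0.8100)] ≈ 32.8756 billion.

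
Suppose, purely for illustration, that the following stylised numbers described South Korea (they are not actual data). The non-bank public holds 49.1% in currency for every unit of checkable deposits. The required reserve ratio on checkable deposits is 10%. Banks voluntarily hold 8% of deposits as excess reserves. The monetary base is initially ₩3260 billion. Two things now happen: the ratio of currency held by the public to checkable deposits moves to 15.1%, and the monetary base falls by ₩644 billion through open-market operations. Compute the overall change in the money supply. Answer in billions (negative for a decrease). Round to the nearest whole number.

Before: m₁ = (1 + 0.491) / (0.1 + 0.08 + 0.491) ≈ 2.22206, MB₁ = 3260, so M₁ = 2.22206 × 3260 = 7243.9156 billion.
After: m₂ = (1 + 0.151) / (0.1 + 0.08 + 0.151) ≈ 3.47734, MB₂ = 3260 − 644 = 2616, so M₂ = 3.47734 × 2616 ≈ 9096.7214 billion.
ΔM = M₂ − M₁ = 9096.7214 − 7243.9156 = 1852.8058 billion.

₩1853 billion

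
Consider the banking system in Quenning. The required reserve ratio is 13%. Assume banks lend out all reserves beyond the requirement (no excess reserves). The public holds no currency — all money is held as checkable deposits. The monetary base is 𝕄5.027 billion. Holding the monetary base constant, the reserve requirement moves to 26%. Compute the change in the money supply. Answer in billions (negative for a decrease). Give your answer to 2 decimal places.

-19.33 billion

Initially m₁ = 1 / (0.13) ≈ 7.6923, so M₁ = 7.6923 × 5.027 ≈ 38.6692 billion.
After the change m₂ = 1 / (0.26) ≈ 3.8462, so M₂ = 3.8462 × 5.027 ≈ 19.3348 billion.
ΔM = M₂ − M₁ = 19.3348 − 38.6692 = -19.3344 billion.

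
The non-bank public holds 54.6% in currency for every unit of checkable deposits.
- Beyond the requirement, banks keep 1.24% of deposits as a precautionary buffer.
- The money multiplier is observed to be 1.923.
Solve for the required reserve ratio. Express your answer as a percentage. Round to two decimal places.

24.56%

Using m = 1.923. Since m = (1 + c)/(c + rr + e), the denominator satisfies c + rr + e = (1 + c)/m = (1 + 0.546) / 1.923 ≈ 0.803952.
With c = 0.546 and e = 0.0124, the required reserve ratio is 0.803952 − 0.546 − 0.0124 = 0.245552.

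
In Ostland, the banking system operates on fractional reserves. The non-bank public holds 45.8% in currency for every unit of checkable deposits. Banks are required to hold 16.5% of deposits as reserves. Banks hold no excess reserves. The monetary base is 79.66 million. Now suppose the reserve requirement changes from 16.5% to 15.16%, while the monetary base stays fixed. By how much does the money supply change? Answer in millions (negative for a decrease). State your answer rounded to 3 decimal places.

4.098 million

Initially m₁ = (1 + 0.458) / (0.165 + 0.458) ≈ 2.340289, so M₁ = 2.340289 × 79.66 ≈ 186.4274 million.
After the change m₂ = (1 + 0.458) / (0.1516 + 0.458) ≈ 2.391732, so M₂ = 2.391732 × 79.66 ≈ 190.5254 million.
ΔM = M₂ − M₁ = 190.5254 − 186.4274 = 4.098 million.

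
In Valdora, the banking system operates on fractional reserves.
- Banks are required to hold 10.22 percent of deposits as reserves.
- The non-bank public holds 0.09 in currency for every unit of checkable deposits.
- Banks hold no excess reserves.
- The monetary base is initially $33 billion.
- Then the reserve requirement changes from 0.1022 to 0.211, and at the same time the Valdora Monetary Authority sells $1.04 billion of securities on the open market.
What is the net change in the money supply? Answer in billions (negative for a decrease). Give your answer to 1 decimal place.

-71.4 billion

Before: m₁ = (1 + 0.09) / (0.1022 + 0.09) ≈ 5.6712, MB₁ = 33, so M₁ = 5.6712 × 33 = 187.1496 billion.
After: m₂ = (1 + 0.09) / (0.211 + 0.09) ≈ 3.6213, MB₂ = 33 − 1.04 = 31.96, so M₂ = 3.6213 × 31.96 ≈ 115.7367 billion.
ΔM = M₂ − M₁ = 115.7367 − 187.1496 = -71.4129 billion.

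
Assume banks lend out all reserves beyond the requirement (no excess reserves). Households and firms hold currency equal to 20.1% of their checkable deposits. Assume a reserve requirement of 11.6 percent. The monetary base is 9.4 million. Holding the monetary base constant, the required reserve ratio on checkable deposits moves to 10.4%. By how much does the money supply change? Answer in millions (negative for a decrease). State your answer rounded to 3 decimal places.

Initially m₁ = (1 + 0.201) / (0.116 + 0.201) ≈ 3.78864, so M₁ = 3.78864 × 9.4 ≈ 35.6132 million.
After the change m₂ = (1 + 0.201) / (0.104 + 0.201) ≈ 3.93770, so M₂ = 3.93770 × 9.4 ≈ 37.0144 million.
ΔM = M₂ − M₁ = 37.0144 − 35.6132 = 1.4012 million.

1.401 million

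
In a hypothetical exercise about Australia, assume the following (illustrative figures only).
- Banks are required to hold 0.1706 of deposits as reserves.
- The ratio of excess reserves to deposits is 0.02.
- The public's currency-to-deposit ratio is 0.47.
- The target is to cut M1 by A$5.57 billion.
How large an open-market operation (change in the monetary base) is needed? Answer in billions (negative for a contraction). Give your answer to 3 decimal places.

-2.503 billion

The money multiplier is m = (1 + c) / (rr + e + c) = (1 + 0.47) / (0.1706 + 0.02 + 0.47) ≈ 2.22525.
ΔMB = ΔM / m = (−5.57) / 2.22525 ≈ -2.5031 billion.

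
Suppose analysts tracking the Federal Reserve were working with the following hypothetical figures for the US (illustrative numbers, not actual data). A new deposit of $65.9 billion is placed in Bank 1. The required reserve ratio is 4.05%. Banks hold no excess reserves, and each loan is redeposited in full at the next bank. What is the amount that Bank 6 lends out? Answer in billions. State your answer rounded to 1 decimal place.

$51.4 billion

Each bank lends a fraction (1 − rr) = 0.9595 of the deposit it receives, so Bank 6 receives 65.9·0.9595^5 and lends 65.9·0.9595^6 ≈ 51.4227 billion.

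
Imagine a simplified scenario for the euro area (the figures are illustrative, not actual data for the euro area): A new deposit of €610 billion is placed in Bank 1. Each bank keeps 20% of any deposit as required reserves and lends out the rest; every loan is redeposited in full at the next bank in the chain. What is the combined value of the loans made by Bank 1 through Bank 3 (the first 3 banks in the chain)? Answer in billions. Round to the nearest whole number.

€1191 billion

Bank i lends (1 − rr)^i of the original deposit: Bank 1 lends 610·0.8000 = 488.0000, Bank 2 lends 610·0.8000² = 390.4000, and so on.
Summing a geometric series: total = 610·[0.8000·(1 − 0.8000^3) / (1 − 0.8000)] = 1190.7200 billion.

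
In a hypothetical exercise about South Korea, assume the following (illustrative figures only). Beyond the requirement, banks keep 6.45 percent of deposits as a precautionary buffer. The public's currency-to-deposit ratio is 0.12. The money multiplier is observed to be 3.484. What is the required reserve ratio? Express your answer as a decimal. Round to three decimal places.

Using m = 3.484. Since m = (1 + c)/(c + rr + e), the denominator satisfies c + rr + e = (1 + c)/m = (1 + 0.12) / 3.484 ≈ 0.321470.
With c = 0.12 and e = 0.0645, the required reserve ratio is 0.321470 − 0.12 − 0.0645 = 0.13697.

0.137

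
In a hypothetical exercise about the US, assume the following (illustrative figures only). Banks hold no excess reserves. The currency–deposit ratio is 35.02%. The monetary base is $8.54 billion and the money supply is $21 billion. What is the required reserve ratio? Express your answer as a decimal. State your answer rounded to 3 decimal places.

Using m = M/MB = 21/8.54 ≈ 2.459016. Since m = (1 + c)/(c + rr + e), the denominator satisfies c + rr + e = (1 + c)/m = (1 + 0.3502) / 2.459016 ≈ 0.549081.
With c = 0.3502 and e = 0, the required reserve ratio is 0.549081 − 0.3502 − 0 = 0.198881.

0.199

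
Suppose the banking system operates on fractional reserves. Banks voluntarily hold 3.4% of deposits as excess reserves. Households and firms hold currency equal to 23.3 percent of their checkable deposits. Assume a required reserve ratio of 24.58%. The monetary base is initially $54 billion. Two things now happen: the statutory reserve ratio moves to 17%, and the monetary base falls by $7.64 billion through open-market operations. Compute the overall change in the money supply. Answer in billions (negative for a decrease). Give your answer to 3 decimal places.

Before: m₁ = (1 + 0.233) / (0.2458 + 0.034 + 0.233) ≈ 2.404446, MB₁ = 54, so M₁ = 2.404446 × 54 ≈ 129.8401 billion.
After: m₂ = (1 + 0.233) / (0.17 + 0.034 + 0.233) ≈ 2.821510, MB₂ = 54 − 7.64 = 46.36, so M₂ = 2.821510 × 46.36 ≈ 130.8052 billion.
ΔM = M₂ − M₁ = 130.8052 − 129.8401 = 0.9651 billion.

$0.965 billion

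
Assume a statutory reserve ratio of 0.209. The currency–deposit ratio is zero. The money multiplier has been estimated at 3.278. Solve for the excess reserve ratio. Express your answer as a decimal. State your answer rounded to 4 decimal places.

0.0961

Using m = 3.278. Since m = (1 + c)/(c + rr + e), the denominator satisfies c + rr + e = (1 + c)/m = (1 + 0) / 3.278 ≈ 0.305064.
With c = 0 and rr = 0.209, the excess reserve ratio is 0.305064 − 0 − 0.209 = 0.096064.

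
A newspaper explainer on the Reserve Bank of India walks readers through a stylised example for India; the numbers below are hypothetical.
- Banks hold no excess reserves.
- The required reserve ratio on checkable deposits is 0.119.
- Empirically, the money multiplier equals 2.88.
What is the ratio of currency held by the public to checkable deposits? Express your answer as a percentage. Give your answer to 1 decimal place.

35.0%

Using m = 2.88. From m = (1 + c)/(c + rr + e), rearranging gives 1 + c = m·(c + rr + e), so c·(1 − m) = m·(rr + e) − 1.
Hence c = [m·(rr + e) − 1]/(1 − m) = [2.88 × (0.119 + 0) − 1] / (1 − 2.88) ≈ 0.349617.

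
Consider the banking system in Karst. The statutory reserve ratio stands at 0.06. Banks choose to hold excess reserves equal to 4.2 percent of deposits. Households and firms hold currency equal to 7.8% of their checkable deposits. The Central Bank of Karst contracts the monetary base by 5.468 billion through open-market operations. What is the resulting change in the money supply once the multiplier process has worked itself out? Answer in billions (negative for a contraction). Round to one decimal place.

The money multiplier is m = (1 + c) / (rr + e + c) = (1 + 0.078) / (0.06 + 0.042 + 0.078) ≈ 5.9889.
The sale removes 5.468 billion of base, so ΔM = m × ΔMB = 5.9889 × (−5.468) ≈ -32.7473 billion.

-32.7 billion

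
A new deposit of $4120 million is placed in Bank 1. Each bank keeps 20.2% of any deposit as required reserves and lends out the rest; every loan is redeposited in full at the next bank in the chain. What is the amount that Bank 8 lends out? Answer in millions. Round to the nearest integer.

Each bank lends a fraction (1 − rr) = 0.7980 of the deposit it receives, so Bank 8 receives 4120·0.7980^7 and lends 4120·0.7980^8 ≈ 677.5172 million.

$678 million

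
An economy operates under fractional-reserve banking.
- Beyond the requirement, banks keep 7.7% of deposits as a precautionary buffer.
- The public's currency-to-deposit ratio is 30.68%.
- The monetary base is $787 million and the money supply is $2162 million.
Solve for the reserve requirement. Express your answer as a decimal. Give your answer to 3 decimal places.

Using m = M/MB = 2162/787 ≈ 2.747141. Since m = (1 + c)/(c + rr + e), the denominator satisfies c + rr + e = (1 + c)/m = (1 + 0.3068) / 2.747141 ≈ 0.475695.
With c = 0.3068 and e = 0.077, the reserve requirement is 0.475695 − 0.3068 − 0.077 = 0.091895.

0.092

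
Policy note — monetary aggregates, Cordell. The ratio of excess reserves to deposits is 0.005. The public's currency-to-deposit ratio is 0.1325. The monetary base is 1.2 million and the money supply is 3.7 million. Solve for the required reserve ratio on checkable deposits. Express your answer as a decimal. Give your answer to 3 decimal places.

0.230

Using m = M/MB = 3.7/1.2 ≈ 3.083333. Since m = (1 + c)/(c + rr + e), the denominator satisfies c + rr + e = (1 + c)/m = (1 + 0.1325) / 3.083333 ≈ 0.367297.
With c = 0.1325 and e = 0.005, the required reserve ratio on checkable deposits is 0.367297 − 0.1325 − 0.005 = 0.229797.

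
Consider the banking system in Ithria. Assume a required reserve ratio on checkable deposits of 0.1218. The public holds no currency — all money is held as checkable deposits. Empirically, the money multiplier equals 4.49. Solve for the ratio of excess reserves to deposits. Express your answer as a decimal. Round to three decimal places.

0.101

Using m = 4.49. Since m = (1 + c)/(c + rr + e), the denominator satisfies c + rr + e = (1 + c)/m = (1 + 0) / 4.49 ≈ 0.222717.
With c = 0 and rr = 0.1218, the ratio of excess reserves to deposits is 0.222717 − 0 − 0.1218 = 0.100917.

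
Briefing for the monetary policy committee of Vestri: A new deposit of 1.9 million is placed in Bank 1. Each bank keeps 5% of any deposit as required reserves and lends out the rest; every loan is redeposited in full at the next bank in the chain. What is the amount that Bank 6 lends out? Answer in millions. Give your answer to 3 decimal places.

1.397 million

Each bank lends a fraction (1 − rr) = 0.9500 of the deposit it receives, so Bank 6 receives 1.9·0.9500^5 and lends 1.9·0.9500^6 ≈ 1.3967 million.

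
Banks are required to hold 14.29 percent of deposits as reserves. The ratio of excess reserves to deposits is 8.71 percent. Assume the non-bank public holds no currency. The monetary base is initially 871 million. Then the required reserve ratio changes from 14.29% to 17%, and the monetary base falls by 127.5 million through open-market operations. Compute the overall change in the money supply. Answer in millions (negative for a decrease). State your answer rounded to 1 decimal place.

-895.1 million

Before: m₁ = 1 / (0.1429 + 0.0871) ≈ 4.34783, MB₁ = 871, so M₁ = 4.34783 × 871 ≈ 3786.9599 million.
After: m₂ = 1 / (0.17 + 0.0871) ≈ 3.88954, MB₂ = 871 − 127.5 = 743.5, so M₂ = 3.88954 × 743.5 ≈ 2891.873 million.
ΔM = M₂ − M₁ = 2891.873 − 3786.9599 = -895.0869 million.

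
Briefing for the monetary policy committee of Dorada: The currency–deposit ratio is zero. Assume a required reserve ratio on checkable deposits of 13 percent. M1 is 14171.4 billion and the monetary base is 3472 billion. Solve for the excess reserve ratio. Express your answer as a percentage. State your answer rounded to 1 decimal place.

11.5%

Using m = M/MB = 14171.4/3472 ≈ 4.081624. Since m = (1 + c)/(c + rr + e), the denominator satisfies c + rr + e = (1 + c)/m = (1 + 0) / 4.081624 ≈ 0.245001.
With c = 0 and rr = 0.13, the excess reserve ratio is 0.245001 − 0 − 0.13 = 0.115001.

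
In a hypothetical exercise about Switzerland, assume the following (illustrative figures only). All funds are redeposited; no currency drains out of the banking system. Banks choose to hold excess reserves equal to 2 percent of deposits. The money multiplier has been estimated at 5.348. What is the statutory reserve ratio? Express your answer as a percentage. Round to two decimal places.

16.70%

Using m = 5.348. Since m = (1 + c)/(c + rr + e), the denominator satisfies c + rr + e = (1 + c)/m = (1 + 0) / 5.348 ≈ 0.186986.
With c = 0 and e = 0.02, the statutory reserve ratio is 0.186986 − 0 − 0.02 = 0.166986.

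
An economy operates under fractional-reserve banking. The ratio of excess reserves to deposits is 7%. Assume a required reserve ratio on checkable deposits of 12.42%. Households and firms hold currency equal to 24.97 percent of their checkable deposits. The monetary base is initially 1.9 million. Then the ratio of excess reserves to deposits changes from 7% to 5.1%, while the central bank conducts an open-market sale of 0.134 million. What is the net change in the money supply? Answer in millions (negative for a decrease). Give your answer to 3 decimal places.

Before: m₁ = (1 + 0.2497) / (0.1242 + 0.07 + 0.2497) ≈ 2.81527, MB₁ = 1.9, so M₁ = 2.81527 × 1.9 ≈ 5.349 million.
After: m₂ = (1 + 0.2497) / (0.1242 + 0.051 + 0.2497) ≈ 2.94116, MB₂ = 1.9 − 0.134 = 1.766, so M₂ = 2.94116 × 1.766 ≈ 5.1941 million.
ΔM = M₂ − M₁ = 5.1941 − 5.349 = -0.1549 million.

-0.155 million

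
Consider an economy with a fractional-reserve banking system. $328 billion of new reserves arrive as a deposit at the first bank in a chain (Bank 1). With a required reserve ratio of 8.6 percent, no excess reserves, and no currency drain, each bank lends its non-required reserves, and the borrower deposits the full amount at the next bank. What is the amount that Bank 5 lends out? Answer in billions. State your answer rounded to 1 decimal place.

Each bank lends a fraction (1 − rr) = 0.9140 of the deposit it receives, so Bank 5 receives 328·0.9140^4 and lends 328·0.9140^5 ≈ 209.2208 billion.

$209.2 billion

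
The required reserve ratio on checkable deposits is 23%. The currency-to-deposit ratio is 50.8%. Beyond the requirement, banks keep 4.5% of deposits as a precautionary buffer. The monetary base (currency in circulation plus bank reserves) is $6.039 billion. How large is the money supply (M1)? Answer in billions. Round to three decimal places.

$11.631 billion

The money multiplier is m = (1 + c) / (rr + e + c) = (1 + 0.508) / (0.23 + 0.045 + 0.508) ≈ 1.92593.
So M = m × MB = 1.92593 × 6.039 ≈ 11.6307 billion.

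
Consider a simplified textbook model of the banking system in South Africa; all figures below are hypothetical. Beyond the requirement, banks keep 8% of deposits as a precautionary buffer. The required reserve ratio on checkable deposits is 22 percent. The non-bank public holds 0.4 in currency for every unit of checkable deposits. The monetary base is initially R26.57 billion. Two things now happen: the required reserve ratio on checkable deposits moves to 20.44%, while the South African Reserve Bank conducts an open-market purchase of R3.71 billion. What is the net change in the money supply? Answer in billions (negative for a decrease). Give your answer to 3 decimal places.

Before: m₁ = (1 + 0.4) / (0.22 + 0.08 + 0.4) = 2, MB₁ = 26.57, so M₁ = 2 × 26.57 = 53.14 billion.
After: m₂ = (1 + 0.4) / (0.2044 + 0.08 + 0.4) ≈ 2.045587, MB₂ = 26.57 + 3.71 = 30.28, so M₂ = 2.045587 × 30.28 ≈ 61.9404 billion.
ΔM = M₂ − M₁ = 61.9404 − 53.14 = 8.8004 billion.

R8.800 billion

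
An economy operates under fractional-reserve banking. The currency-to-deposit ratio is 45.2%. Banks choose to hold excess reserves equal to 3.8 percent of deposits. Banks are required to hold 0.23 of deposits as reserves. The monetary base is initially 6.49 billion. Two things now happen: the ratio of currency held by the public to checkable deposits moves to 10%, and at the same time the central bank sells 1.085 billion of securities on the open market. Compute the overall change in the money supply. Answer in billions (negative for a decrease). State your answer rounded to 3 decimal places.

3.068 billion

Before: m₁ = (1 + 0.452) / (0.23 + 0.038 + 0.452) ≈ 2.01667, MB₁ = 6.49, so M₁ = 2.01667 × 6.49 ≈ 13.0882 billion.
After: m₂ = (1 + 0.1) / (0.23 + 0.038 + 0.1) ≈ 2.98913, MB₂ = 6.49 − 1.085 = 5.405, so M₂ = 2.98913 × 5.405 ≈ 16.1562 billion.
ΔM = M₂ − M₁ = 16.1562 − 13.0882 = 3.068 billion.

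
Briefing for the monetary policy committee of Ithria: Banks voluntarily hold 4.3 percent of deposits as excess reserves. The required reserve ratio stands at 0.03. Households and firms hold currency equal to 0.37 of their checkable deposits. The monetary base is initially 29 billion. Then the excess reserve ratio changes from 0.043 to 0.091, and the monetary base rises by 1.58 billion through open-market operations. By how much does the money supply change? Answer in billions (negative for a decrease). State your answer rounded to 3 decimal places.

-4.359 billion

Before: m₁ = (1 + 0.37) / (0.03 + 0.043 + 0.37) ≈ 3.092551, MB₁ = 29, so M₁ = 3.092551 × 29 ≈ 89.684 billion.
After: m₂ = (1 + 0.37) / (0.03 + 0.091 + 0.37) ≈ 2.790224, MB₂ = 29 + 1.58 = 30.58, so M₂ = 2.790224 × 30.58 ≈ 85.325 billion.
ΔM = M₂ − M₁ = 85.325 − 89.684 = -4.359 billion.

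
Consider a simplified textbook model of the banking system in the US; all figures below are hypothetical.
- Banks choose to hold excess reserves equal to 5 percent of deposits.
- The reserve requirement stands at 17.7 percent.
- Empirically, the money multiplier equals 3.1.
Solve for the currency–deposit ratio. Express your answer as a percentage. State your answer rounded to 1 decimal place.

14.1%

Using m = 3.1. From m = (1 + c)/(c + rr + e), rearranging gives 1 + c = m·(c + rr + e), so c·(1 − m) = m·(rr + e) − 1.
Hence c = [m·(rr + e) − 1]/(1 − m) = [3.1 × (0.177 + 0.05) − 1] / (1 − 3.1) ≈ 0.141095.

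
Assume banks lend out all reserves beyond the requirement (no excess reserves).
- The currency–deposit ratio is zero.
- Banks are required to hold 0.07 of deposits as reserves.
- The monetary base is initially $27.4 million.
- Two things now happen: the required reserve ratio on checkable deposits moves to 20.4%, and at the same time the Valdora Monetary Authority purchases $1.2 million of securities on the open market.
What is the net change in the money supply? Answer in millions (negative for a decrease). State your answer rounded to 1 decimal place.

-251.2 million

Before: m₁ = 1 / (0.07) ≈ 14.2857, MB₁ = 27.4, so M₁ = 14.2857 × 27.4 ≈ 391.4282 million.
After: m₂ = 1 / (0.204) ≈ 4.9020, MB₂ = 27.4 + 1.2 = 28.6, so M₂ = 4.9020 × 28.6 = 140.1972 million.
ΔM = M₂ − M₁ = 140.1972 − 391.4282 = -251.231 million.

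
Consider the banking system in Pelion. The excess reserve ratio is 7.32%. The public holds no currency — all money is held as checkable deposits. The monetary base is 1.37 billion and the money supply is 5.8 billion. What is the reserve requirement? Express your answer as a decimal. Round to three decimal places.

Using m = M/MB = 5.8/1.37 ≈ 4.233577. Since m = (1 + c)/(c + rr + e), the denominator satisfies c + rr + e = (1 + c)/m = (1 + 0) / 4.233577 ≈ 0.236207.
With c = 0 and e = 0.0732, the reserve requirement is 0.236207 − 0 − 0.0732 = 0.163007.

0.163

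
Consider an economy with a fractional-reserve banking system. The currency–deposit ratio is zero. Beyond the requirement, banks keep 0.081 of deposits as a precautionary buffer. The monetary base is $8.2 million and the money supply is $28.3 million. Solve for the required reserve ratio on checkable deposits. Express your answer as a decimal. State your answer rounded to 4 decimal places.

0.2088

Using m = M/MB = 28.3/8.2 ≈ 3.451220. Since m = (1 + c)/(c + rr + e), the denominator satisfies c + rr + e = (1 + c)/m = (1 + 0) / 3.451220 ≈ 0.289753.
With c = 0 and e = 0.081, the required reserve ratio on checkable deposits is 0.289753 − 0 − 0.081 = 0.208753.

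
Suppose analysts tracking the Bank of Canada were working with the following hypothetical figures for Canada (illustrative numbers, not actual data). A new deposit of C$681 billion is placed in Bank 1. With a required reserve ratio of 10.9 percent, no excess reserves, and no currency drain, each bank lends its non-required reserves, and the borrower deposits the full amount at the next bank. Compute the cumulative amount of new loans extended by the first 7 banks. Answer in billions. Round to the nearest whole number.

C$3085 billion

Bank i lends (1 − rr)^i of the original deposit: Bank 1 lends 681·0.8910 = 606.7710, Bank 2 lends 681·0.8910² ≈ 540.6330, and so on.
Summing a geometric series: total = 681·[0.8910·(1 − 0.8910^7) / (1 − 0.8910)] ≈ 3085.0466 billion.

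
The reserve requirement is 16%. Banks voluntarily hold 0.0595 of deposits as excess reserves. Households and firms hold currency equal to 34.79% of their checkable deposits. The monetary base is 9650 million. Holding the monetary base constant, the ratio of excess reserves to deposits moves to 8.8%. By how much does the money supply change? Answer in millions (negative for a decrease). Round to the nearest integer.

Initially m₁ = (1 + 0.3479) / (0.16 + 0.0595 + 0.3479) ≈ 2.37557, so M₁ = 2.37557 × 9650 = 22924.2505 million.
After the change m₂ = (1 + 0.3479) / (0.16 + 0.088 + 0.3479) ≈ 2.26196, so M₂ = 2.26196 × 9650 = 21827.914 million.
ΔM = M₂ − M₁ = 21827.914 − 22924.2505 = -1096.3365 million.

-1096 million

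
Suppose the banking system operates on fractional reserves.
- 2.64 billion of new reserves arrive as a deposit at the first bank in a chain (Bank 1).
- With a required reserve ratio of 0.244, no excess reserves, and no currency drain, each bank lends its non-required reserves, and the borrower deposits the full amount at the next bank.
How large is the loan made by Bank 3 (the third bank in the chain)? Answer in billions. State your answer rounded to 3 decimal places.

Each bank lends a fraction (1 − rr) = 0.7560 of the deposit it receives, so Bank 3 receives 2.64·0.7560^2 and lends 2.64·0.7560^3 ≈ 1.1407 billion.

1.141 billion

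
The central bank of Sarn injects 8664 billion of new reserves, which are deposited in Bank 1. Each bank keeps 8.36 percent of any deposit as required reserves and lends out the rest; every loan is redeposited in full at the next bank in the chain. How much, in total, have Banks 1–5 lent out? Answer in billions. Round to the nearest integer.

Bank i lends (1 − rr)^i of the original deposit: Bank 1 lends 8664·0.9164 = 7939.6896, Bank 2 lends 8664·0.9164² ≈ 7275.9315, and so on.
Summing a geometric series: total = 8664·[0.9164·(1 − 0.9164^5) / (1 − 0.9164)] ≈ 33592.9622 billion.

33593 billion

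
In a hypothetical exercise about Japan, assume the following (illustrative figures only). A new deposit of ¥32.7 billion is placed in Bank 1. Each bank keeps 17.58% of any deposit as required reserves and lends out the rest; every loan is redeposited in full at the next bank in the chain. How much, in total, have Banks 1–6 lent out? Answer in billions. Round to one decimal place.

¥105.2 billion

Bank i lends (1 − rr)^i of the original deposit: Bank 1 lends 32.7·0.8242 ≈ 26.9513, Bank 2 lends 32.7·0.8242² ≈ 22.2133, and so on.
Summing a geometric series: total = 32.7·[0.8242·(1 − 0.8242^6) / (1 − 0.8242)] ≈ 105.2498 billion.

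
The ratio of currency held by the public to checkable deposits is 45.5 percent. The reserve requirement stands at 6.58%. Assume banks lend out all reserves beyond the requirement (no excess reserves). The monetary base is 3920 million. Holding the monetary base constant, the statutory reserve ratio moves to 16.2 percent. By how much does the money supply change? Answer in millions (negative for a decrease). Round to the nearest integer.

-1708 million

Initially m₁ = (1 + 0.455) / (0.0658 + 0.455) ≈ 2.79378, so M₁ = 2.79378 × 3920 = 10951.6176 million.
After the change m₂ = (1 + 0.455) / (0.162 + 0.455) ≈ 2.35818, so M₂ = 2.35818 × 3920 = 9244.0656 million.
ΔM = M₂ − M₁ = 9244.0656 − 10951.6176 = -1707.552 million.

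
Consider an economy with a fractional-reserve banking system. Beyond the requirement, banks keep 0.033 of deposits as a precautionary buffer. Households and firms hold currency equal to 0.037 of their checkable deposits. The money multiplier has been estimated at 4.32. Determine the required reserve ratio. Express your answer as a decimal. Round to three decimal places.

0.170

Using m = 4.32. Since m = (1 + c)/(c + rr + e), the denominator satisfies c + rr + e = (1 + c)/m = (1 + 0.037) / 4.32 ≈ 0.240046.
With c = 0.037 and e = 0.033, the required reserve ratio is 0.240046 − 0.037 − 0.033 = 0.170046.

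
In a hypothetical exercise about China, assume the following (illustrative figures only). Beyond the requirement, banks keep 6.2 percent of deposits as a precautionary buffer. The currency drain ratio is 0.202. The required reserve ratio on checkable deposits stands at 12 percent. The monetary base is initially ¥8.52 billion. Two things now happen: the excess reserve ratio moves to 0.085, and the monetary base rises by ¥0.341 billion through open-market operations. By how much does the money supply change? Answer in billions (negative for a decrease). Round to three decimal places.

Before: m₁ = (1 + 0.202) / (0.12 + 0.062 + 0.202) ≈ 3.13021, MB₁ = 8.52, so M₁ = 3.13021 × 8.52 ≈ 26.6694 billion.
After: m₂ = (1 + 0.202) / (0.12 + 0.085 + 0.202) ≈ 2.95332, MB₂ = 8.52 + 0.341 = 8.861, so M₂ = 2.95332 × 8.861 ≈ 26.1694 billion.
ΔM = M₂ − M₁ = 26.1694 − 26.6694 = -0.5 billion.

-0.500 billion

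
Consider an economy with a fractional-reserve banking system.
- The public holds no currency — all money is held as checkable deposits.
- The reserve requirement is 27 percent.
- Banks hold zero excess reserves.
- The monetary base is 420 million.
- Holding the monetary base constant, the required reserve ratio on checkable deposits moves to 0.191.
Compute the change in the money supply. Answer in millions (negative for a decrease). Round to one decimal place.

Initially m₁ = 1 / (0.27) ≈ 3.70370, so M₁ = 3.70370 × 420 = 1555.554 million.
After the change m₂ = 1 / (0.191) ≈ 5.23560, so M₂ = 5.23560 × 420 = 2198.952 million.
ΔM = M₂ − M₁ = 2198.952 − 1555.554 = 643.398 million.

643.4 million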